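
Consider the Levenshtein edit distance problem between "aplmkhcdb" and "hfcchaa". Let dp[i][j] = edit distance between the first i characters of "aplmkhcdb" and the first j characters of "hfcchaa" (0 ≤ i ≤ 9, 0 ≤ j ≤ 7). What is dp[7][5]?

6

   ''  h  f  c  c  h  a  a
''  0  1  2  3  4  5  6  7
 a  1  1  2  3  4  5  5  6
 p  2  2  2  3  4  5  6  6
 l  3  3  3  3  4  5  6  7
 m  4  4  4  4  4  5  6  7
 k  5  5  5  5  5  5  6  7
 h  6  5  6  6  6  5  6  7
 c  7  6  6  6  6  6  6  7
 d  8  7  7  7  7  7  7  7
 b  9  8  8  8  8  8  8  8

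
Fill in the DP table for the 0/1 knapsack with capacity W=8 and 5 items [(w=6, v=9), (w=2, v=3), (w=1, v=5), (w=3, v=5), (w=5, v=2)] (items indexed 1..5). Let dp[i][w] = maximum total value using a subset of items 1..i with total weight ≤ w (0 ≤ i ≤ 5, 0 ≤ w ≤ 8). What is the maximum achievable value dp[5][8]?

i\w   0   1   2   3   4   5   6   7   8
  0   0   0   0   0   0   0   0   0   0
  1   0   0   0   0   0   0   9   9   9
  2   0   0   3   3   3   3   9   9  12
  3   0   5   5   8   8   8   9  14  14
  4   0   5   5   8  10  10  13  14  14
  5   0   5   5   8  10  10  13  14  14

14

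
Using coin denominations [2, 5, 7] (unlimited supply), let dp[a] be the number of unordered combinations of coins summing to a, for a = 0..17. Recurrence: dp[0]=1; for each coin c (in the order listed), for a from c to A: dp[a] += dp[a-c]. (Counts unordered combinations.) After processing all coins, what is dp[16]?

4

after  coin     0     1     2     3     4     5     6     7     8     9    10    11    12    13    14    15    16    17
          2     1     0     1     0     1     0     1     0     1     0     1     0     1     0     1     0     1     0
          5     1     0     1     0     1     1     1     1     1     1     2     1     2     1     2     2     2     2
          7     1     0     1     0     1     1     1     2     1     2     2     2     3     2     4     3     4     4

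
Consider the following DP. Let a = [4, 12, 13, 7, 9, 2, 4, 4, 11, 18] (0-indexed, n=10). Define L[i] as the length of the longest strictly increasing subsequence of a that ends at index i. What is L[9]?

   i    0    1    2    3    4    5    6    7    8    9
a[i]    4   12   13    7    9    2    4    4   11   18
L[i]    1    2    3    2    3    1    2    2    4    5

5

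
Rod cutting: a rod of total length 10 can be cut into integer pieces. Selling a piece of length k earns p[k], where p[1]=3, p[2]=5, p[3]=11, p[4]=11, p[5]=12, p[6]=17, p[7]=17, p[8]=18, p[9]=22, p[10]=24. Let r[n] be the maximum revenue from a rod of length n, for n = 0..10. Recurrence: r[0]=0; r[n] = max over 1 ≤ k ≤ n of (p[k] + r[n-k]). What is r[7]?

25

   n    0    1    2    3    4    5    6    7    8    9   10
r[n]    0    3    6   11   14   17   22   25   28   33   36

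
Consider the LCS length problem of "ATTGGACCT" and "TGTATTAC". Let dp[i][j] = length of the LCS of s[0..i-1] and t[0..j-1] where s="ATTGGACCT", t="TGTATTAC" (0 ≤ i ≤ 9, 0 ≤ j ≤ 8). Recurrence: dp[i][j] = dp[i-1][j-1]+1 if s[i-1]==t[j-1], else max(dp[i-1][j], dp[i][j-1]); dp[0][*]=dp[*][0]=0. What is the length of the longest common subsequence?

   ''  T  G  T  A  T  T  A  C
''  0  0  0  0  0  0  0  0  0
 A  0  0  0  0  1  1  1  1  1
 T  0  1  1  1  1  2  2  2  2
 T  0  1  1  2  2  2  3  3  3
 G  0  1  2  2  2  2  3  3  3
 G  0  1  2  2  2  2  3  3  3
 A  0  1  2  2  3  3  3  4  4
 C  0  1  2  2  3  3  3  4  5
 C  0  1  2  2  3  3  3  4  5
 T  0  1  2  3  3  4  4  4  5

5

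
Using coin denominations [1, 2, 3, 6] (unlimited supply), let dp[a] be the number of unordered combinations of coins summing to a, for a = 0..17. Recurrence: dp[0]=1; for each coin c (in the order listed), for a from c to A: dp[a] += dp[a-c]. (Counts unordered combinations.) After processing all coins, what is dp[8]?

after  coin     0     1     2     3     4     5     6     7     8     9    10    11    12    13    14    15    16    17
          1     1     1     1     1     1     1     1     1     1     1     1     1     1     1     1     1     1     1
          2     1     1     2     2     3     3     4     4     5     5     6     6     7     7     8     8     9     9
          3     1     1     2     3     4     5     7     8    10    12    14    16    19    21    24    27    30    33
          6     1     1     2     3     4     5     8     9    12    15    18    21    27    30    36    42    48    54

12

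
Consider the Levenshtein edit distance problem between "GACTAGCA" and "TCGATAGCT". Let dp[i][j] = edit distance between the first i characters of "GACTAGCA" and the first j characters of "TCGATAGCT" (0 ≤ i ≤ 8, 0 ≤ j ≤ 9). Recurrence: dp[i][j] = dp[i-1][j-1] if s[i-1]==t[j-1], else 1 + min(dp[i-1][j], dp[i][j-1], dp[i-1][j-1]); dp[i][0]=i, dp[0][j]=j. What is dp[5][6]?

3

   ''  T  C  G  A  T  A  G  C  T
''  0  1  2  3  4  5  6  7  8  9
 G  1  1  2  2  3  4  5  6  7  8
 A  2  2  2  3  2  3  4  5  6  7
 C  3  3  2  3  3  3  4  5  5  6
 T  4  3  3  3  4  3  4  5  6  5
 A  5  4  4  4  3  4  3  4  5  6
 G  6  5  5  4  4  4  4  3  4  5
 C  7  6  5  5  5  5  5  4  3  4
 A  8  7  6  6  5  6  5  5  4  4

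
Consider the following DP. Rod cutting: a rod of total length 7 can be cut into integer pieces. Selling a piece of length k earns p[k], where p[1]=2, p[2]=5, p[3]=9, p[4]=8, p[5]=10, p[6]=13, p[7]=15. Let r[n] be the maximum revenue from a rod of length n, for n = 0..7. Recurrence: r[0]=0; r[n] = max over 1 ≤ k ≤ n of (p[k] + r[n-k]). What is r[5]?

   n    0    1    2    3    4    5    6    7
r[n]    0    2    5    9   11   14   18   20

14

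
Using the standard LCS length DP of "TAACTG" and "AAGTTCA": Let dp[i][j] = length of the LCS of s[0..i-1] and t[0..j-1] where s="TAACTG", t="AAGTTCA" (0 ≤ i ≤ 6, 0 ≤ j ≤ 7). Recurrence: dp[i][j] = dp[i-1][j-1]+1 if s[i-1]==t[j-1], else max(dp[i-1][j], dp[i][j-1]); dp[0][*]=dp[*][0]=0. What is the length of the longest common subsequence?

   ''  A  A  G  T  T  C  A
''  0  0  0  0  0  0  0  0
 T  0  0  0  0  1  1  1  1
 A  0  1  1  1  1  1  1  2
 A  0  1  2  2  2  2  2  2
 C  0  1  2  2  2  2  3  3
 T  0  1  2  2  3  3  3  3
 G  0  1  2  3  3  3  3  3

3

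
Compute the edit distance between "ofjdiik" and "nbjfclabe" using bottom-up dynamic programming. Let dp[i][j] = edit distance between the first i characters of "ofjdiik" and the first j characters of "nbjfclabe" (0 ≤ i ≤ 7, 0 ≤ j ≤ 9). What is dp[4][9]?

   ''  n  b  j  f  c  l  a  b  e
''  0  1  2  3  4  5  6  7  8  9
 o  1  1  2  3  4  5  6  7  8  9
 f  2  2  2  3  3  4  5  6  7  8
 j  3  3  3  2  3  4  5  6  7  8
 d  4  4  4  3  3  4  5  6  7  8
 i  5  5  5  4  4  4  5  6  7  8
 i  6  6  6  5  5  5  5  6  7  8
 k  7  7  7  6  6  6  6  6  7  8

8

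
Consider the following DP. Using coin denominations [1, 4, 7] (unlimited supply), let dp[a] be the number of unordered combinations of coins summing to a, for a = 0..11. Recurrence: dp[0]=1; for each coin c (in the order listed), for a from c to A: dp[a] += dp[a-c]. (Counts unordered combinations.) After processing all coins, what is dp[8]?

after  coin     0     1     2     3     4     5     6     7     8     9    10    11
          1     1     1     1     1     1     1     1     1     1     1     1     1
          4     1     1     1     1     2     2     2     2     3     3     3     3
          7     1     1     1     1     2     2     2     3     4     4     4     5

4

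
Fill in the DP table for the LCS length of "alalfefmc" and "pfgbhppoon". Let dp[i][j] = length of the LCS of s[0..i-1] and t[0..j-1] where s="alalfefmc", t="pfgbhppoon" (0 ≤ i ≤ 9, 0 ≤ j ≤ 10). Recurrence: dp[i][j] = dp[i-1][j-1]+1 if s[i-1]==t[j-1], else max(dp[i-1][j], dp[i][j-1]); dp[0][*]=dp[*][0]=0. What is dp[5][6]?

   ''  p  f  g  b  h  p  p  o  o  n
''  0  0  0  0  0  0  0  0  0  0  0
 a  0  0  0  0  0  0  0  0  0  0  0
 l  0  0  0  0  0  0  0  0  0  0  0
 a  0  0  0  0  0  0  0  0  0  0  0
 l  0  0  0  0  0  0  0  0  0  0  0
 f  0  0  1  1  1  1  1  1  1  1  1
 e  0  0  1  1  1  1  1  1  1  1  1
 f  0  0  1  1  1  1  1  1  1  1  1
 m  0  0  1  1  1  1  1  1  1  1  1
 c  0  0  1  1  1  1  1  1  1  1  1

1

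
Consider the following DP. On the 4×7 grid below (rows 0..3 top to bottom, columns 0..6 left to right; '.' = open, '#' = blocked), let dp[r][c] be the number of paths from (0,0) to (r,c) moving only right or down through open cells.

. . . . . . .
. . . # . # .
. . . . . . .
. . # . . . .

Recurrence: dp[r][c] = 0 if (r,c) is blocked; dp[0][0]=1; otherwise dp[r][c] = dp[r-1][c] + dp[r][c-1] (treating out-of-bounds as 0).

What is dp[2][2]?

r\c   0   1   2   3   4   5   6
  0   1   1   1   1   1   1   1
  1   1   2   3   0   1   0   1
  2   1   3   6   6   7   7   8
  3   1   4   0   6  13  20  28

6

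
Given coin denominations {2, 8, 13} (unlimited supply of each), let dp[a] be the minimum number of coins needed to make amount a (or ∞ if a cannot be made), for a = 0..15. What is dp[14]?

4

 a  0  1  2  3  4  5  6  7  8  9 10 11 12 13 14 15
dp  0  -  1  -  2  -  3  -  1  -  2  -  3  1  4  2
(- denotes ∞ / unreachable)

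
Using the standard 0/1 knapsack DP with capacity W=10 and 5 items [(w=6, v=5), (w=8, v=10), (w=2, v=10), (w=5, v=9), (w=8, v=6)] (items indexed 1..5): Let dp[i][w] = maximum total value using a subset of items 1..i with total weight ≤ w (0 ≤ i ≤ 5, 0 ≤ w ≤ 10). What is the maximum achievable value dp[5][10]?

i\w   0   1   2   3   4   5   6   7   8   9  10
  0   0   0   0   0   0   0   0   0   0   0   0
  1   0   0   0   0   0   0   5   5   5   5   5
  2   0   0   0   0   0   0   5   5  10  10  10
  3   0   0  10  10  10  10  10  10  15  15  20
  4   0   0  10  10  10  10  10  19  19  19  20
  5   0   0  10  10  10  10  10  19  19  19  20

20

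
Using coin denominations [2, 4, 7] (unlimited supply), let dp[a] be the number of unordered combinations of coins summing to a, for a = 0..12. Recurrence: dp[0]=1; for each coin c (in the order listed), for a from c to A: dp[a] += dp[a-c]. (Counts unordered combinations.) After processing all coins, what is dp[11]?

2

after  coin     0     1     2     3     4     5     6     7     8     9    10    11    12
          2     1     0     1     0     1     0     1     0     1     0     1     0     1
          4     1     0     1     0     2     0     2     0     3     0     3     0     4
          7     1     0     1     0     2     0     2     1     3     1     3     2     4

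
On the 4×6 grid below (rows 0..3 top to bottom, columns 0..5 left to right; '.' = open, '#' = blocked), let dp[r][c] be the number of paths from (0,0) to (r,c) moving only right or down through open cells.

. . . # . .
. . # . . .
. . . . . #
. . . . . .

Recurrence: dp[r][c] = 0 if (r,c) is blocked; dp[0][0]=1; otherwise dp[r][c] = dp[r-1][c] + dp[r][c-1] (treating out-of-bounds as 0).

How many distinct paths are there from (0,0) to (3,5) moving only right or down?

r\c   0   1   2   3   4   5
  0   1   1   1   0   0   0
  1   1   2   0   0   0   0
  2   1   3   3   3   3   0
  3   1   4   7  10  13  13

13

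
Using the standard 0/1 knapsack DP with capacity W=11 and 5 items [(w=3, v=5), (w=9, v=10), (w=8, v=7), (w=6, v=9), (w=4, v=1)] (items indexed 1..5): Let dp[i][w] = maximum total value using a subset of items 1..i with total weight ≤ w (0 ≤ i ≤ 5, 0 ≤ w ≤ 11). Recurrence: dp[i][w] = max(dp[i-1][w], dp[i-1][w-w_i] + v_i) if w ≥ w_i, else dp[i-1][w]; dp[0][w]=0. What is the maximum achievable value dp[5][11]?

i\w   0   1   2   3   4   5   6   7   8   9  10  11
  0   0   0   0   0   0   0   0   0   0   0   0   0
  1   0   0   0   5   5   5   5   5   5   5   5   5
  2   0   0   0   5   5   5   5   5   5  10  10  10
  3   0   0   0   5   5   5   5   5   7  10  10  12
  4   0   0   0   5   5   5   9   9   9  14  14  14
  5   0   0   0   5   5   5   9   9   9  14  14  14

14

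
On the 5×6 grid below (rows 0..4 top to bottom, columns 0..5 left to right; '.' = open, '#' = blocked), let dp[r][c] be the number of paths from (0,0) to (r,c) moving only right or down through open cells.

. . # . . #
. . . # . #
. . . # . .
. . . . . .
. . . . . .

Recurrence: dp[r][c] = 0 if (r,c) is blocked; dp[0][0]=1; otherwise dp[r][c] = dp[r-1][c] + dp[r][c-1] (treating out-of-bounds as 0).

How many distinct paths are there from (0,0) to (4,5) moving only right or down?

r\c   0   1   2   3   4   5
  0   1   1   0   0   0   0
  1   1   2   2   0   0   0
  2   1   3   5   0   0   0
  3   1   4   9   9   9   9
  4   1   5  14  23  32  41

41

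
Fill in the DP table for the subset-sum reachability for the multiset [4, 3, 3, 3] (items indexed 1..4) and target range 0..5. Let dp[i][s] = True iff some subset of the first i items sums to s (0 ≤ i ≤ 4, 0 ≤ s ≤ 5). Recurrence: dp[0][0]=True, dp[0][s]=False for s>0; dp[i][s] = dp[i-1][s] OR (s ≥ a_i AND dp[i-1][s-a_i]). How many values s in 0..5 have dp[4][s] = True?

3

i\s   0   1   2   3   4   5
  0   T   F   F   F   F   F
  1   T   F   F   F   T   F
  2   T   F   F   T   T   F
  3   T   F   F   T   T   F
  4   T   F   F   T   T   F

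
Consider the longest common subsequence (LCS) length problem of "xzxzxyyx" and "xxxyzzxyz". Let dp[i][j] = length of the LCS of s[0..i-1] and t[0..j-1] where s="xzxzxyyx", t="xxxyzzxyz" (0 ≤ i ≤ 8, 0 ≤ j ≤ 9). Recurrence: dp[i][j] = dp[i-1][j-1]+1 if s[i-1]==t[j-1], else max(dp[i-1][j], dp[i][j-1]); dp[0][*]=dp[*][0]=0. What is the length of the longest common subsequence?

   ''  x  x  x  y  z  z  x  y  z
''  0  0  0  0  0  0  0  0  0  0
 x  0  1  1  1  1  1  1  1  1  1
 z  0  1  1  1  1  2  2  2  2  2
 x  0  1  2  2  2  2  2  3  3  3
 z  0  1  2  2  2  3  3  3  3  4
 x  0  1  2  3  3  3  3  4  4  4
 y  0  1  2  3  4  4  4  4  5  5
 y  0  1  2  3  4  4  4  4  5  5
 x  0  1  2  3  4  4  4  5  5  5

5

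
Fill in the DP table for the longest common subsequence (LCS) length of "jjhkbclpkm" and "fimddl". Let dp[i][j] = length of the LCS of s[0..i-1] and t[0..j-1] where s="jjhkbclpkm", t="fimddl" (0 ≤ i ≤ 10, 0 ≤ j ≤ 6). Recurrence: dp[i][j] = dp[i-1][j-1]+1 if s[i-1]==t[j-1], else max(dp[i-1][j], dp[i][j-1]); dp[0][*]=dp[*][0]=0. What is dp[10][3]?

   ''  f  i  m  d  d  l
''  0  0  0  0  0  0  0
 j  0  0  0  0  0  0  0
 j  0  0  0  0  0  0  0
 h  0  0  0  0  0  0  0
 k  0  0  0  0  0  0  0
 b  0  0  0  0  0  0  0
 c  0  0  0  0  0  0  0
 l  0  0  0  0  0  0  1
 p  0  0  0  0  0  0  1
 k  0  0  0  0  0  0  1
 m  0  0  0  1  1  1  1

1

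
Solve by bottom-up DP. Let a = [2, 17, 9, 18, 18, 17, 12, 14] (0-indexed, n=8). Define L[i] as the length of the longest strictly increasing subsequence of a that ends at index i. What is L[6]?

   i    0    1    2    3    4    5    6    7
a[i]    2   17    9   18   18   17   12   14
L[i]    1    2    2    3    3    3    3    4

3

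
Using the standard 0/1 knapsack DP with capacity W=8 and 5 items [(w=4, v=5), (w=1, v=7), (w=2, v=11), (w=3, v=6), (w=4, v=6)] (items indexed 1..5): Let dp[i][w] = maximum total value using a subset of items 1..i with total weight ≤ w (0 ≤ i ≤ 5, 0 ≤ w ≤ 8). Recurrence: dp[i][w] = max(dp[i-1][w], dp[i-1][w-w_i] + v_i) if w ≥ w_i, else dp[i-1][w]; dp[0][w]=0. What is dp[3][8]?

23

i\w   0   1   2   3   4   5   6   7   8
  0   0   0   0   0   0   0   0   0   0
  1   0   0   0   0   5   5   5   5   5
  2   0   7   7   7   7  12  12  12  12
  3   0   7  11  18  18  18  18  23  23
  4   0   7  11  18  18  18  24  24  24
  5   0   7  11  18  18  18  24  24  24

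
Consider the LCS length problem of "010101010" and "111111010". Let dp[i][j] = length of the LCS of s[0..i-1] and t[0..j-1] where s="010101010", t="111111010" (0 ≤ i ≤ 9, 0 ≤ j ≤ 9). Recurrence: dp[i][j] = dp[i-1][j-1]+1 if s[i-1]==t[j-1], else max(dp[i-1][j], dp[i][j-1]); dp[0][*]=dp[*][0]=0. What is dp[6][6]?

   ''  1  1  1  1  1  1  0  1  0
''  0  0  0  0  0  0  0  0  0  0
 0  0  0  0  0  0  0  0  1  1  1
 1  0  1  1  1  1  1  1  1  2  2
 0  0  1  1  1  1  1  1  2  2  3
 1  0  1  2  2  2  2  2  2  3  3
 0  0  1  2  2  2  2  2  3  3  4
 1  0  1  2  3  3  3  3  3  4  4
 0  0  1  2  3  3  3  3  4  4  5
 1  0  1  2  3  4  4  4  4  5  5
 0  0  1  2  3  4  4  4  5  5  6

3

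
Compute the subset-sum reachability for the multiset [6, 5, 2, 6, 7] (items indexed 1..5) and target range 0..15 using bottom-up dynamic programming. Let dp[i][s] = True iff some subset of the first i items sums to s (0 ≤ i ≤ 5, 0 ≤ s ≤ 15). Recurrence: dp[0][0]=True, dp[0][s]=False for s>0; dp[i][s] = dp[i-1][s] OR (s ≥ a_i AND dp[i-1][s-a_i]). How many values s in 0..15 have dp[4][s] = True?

i\s   0   1   2   3   4   5   6   7   8   9  10  11  12  13  14  15
  0   T   F   F   F   F   F   F   F   F   F   F   F   F   F   F   F
  1   T   F   F   F   F   F   T   F   F   F   F   F   F   F   F   F
  2   T   F   F   F   F   T   T   F   F   F   F   T   F   F   F   F
  3   T   F   T   F   F   T   T   T   T   F   F   T   F   T   F   F
  4   T   F   T   F   F   T   T   T   T   F   F   T   T   T   T   F
  5   T   F   T   F   F   T   T   T   T   T   F   T   T   T   T   T

10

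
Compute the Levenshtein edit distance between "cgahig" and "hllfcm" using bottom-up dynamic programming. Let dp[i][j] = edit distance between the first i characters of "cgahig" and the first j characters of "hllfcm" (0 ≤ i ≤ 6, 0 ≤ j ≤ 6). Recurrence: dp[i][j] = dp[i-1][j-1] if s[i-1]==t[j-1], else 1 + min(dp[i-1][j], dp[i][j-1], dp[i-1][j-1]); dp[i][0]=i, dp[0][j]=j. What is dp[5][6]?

   ''  h  l  l  f  c  m
''  0  1  2  3  4  5  6
 c  1  1  2  3  4  4  5
 g  2  2  2  3  4  5  5
 a  3  3  3  3  4  5  6
 h  4  3  4  4  4  5  6
 i  5  4  4  5  5  5  6
 g  6  5  5  5  6  6  6

6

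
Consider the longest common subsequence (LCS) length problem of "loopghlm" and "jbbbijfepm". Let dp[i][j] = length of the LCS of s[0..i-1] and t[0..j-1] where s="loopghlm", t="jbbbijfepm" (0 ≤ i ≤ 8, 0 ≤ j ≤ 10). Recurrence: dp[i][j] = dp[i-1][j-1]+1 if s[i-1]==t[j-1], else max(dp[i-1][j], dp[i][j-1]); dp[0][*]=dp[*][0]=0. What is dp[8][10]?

   ''  j  b  b  b  i  j  f  e  p  m
''  0  0  0  0  0  0  0  0  0  0  0
 l  0  0  0  0  0  0  0  0  0  0  0
 o  0  0  0  0  0  0  0  0  0  0  0
 o  0  0  0  0  0  0  0  0  0  0  0
 p  0  0  0  0  0  0  0  0  0  1  1
 g  0  0  0  0  0  0  0  0  0  1  1
 h  0  0  0  0  0  0  0  0  0  1  1
 l  0  0  0  0  0  0  0  0  0  1  1
 m  0  0  0  0  0  0  0  0  0  1  2

2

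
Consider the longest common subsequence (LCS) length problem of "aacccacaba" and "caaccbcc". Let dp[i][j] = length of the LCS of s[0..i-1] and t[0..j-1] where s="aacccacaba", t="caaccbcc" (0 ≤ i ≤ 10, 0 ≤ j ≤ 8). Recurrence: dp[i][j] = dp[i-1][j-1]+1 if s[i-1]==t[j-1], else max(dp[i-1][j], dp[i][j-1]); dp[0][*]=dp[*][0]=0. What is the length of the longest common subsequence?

   ''  c  a  a  c  c  b  c  c
''  0  0  0  0  0  0  0  0  0
 a  0  0  1  1  1  1  1  1  1
 a  0  0  1  2  2  2  2  2  2
 c  0  1  1  2  3  3  3  3  3
 c  0  1  1  2  3  4  4  4  4
 c  0  1  1  2  3  4  4  5  5
 a  0  1  2  2  3  4  4  5  5
 c  0  1  2  2  3  4  4  5  6
 a  0  1  2  3  3  4  4  5  6
 b  0  1  2  3  3  4  5  5  6
 a  0  1  2  3  3  4  5  5  6

6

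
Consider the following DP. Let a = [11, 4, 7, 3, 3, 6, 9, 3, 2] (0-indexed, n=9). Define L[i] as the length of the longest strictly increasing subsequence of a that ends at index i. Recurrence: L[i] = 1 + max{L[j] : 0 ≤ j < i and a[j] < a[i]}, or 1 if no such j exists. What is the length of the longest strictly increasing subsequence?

3

   i    0    1    2    3    4    5    6    7    8
a[i]   11    4    7    3    3    6    9    3    2
L[i]    1    1    2    1    1    2    3    1    1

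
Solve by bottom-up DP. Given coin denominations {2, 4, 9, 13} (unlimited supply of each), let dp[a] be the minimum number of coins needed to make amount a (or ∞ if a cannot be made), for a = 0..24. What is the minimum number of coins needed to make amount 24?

3

 a  0  1  2  3  4  5  6  7  8  9 10 11 12 13 14 15 16 17 18 19 20 21 22 23 24
dp  0  -  1  -  1  -  2  -  2  1  3  2  3  1  4  2  4  2  2  3  3  3  2  4  3
(- denotes ∞ / unreachable)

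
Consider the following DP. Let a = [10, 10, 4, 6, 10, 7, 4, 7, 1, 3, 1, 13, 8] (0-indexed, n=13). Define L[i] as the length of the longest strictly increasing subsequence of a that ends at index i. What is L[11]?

   i    0    1    2    3    4    5    6    7    8    9   10   11   12
a[i]   10   10    4    6   10    7    4    7    1    3    1   13    8
L[i]    1    1    1    2    3    3    1    3    1    2    1    4    4

4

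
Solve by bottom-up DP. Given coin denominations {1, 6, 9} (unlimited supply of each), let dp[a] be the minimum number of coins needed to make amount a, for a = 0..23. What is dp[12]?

2

 a  0  1  2  3  4  5  6  7  8  9 10 11 12 13 14 15 16 17 18 19 20 21 22 23
dp  0  1  2  3  4  5  1  2  3  1  2  3  2  3  4  2  3  4  2  3  4  3  4  5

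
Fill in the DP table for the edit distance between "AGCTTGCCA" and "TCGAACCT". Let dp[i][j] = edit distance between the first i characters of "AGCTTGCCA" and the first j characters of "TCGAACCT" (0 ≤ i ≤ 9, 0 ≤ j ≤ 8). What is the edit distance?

   ''  T  C  G  A  A  C  C  T
''  0  1  2  3  4  5  6  7  8
 A  1  1  2  3  3  4  5  6  7
 G  2  2  2  2  3  4  5  6  7
 C  3  3  2  3  3  4  4  5  6
 T  4  3  3  3  4  4  5  5  5
 T  5  4  4  4  4  5  5  6  5
 G  6  5  5  4  5  5  6  6  6
 C  7  6  5  5  5  6  5  6  7
 C  8  7  6  6  6  6  6  5  6
 A  9  8  7  7  6  6  7  6  6

6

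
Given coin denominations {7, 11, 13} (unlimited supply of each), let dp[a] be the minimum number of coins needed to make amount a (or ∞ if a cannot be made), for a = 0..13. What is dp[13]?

1

 a  0  1  2  3  4  5  6  7  8  9 10 11 12 13
dp  0  -  -  -  -  -  -  1  -  -  -  1  -  1
(- denotes ∞ / unreachable)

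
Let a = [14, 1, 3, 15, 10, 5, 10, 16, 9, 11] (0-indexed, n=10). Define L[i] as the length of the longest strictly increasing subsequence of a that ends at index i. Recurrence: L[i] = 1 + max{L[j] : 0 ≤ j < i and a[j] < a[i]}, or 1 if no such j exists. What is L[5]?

3

   i    0    1    2    3    4    5    6    7    8    9
a[i]   14    1    3   15   10    5   10   16    9   11
L[i]    1    1    2    3    3    3    4    5    4    5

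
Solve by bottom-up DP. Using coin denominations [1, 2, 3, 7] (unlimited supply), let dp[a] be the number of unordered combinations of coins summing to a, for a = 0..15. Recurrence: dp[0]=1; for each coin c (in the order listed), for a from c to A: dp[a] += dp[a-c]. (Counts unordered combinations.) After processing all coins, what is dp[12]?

after  coin     0     1     2     3     4     5     6     7     8     9    10    11    12    13    14    15
          1     1     1     1     1     1     1     1     1     1     1     1     1     1     1     1     1
          2     1     1     2     2     3     3     4     4     5     5     6     6     7     7     8     8
          3     1     1     2     3     4     5     7     8    10    12    14    16    19    21    24    27
          7     1     1     2     3     4     5     7     9    11    14    17    20    24    28    33    38

24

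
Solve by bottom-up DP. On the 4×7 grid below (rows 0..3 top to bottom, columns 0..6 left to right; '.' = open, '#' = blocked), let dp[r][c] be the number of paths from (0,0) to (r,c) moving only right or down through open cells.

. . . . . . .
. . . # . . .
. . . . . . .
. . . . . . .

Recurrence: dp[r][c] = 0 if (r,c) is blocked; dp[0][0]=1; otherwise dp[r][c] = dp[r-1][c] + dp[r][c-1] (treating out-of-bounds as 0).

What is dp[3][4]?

r\c   0   1   2   3   4   5   6
  0   1   1   1   1   1   1   1
  1   1   2   3   0   1   2   3
  2   1   3   6   6   7   9  12
  3   1   4  10  16  23  32  44

23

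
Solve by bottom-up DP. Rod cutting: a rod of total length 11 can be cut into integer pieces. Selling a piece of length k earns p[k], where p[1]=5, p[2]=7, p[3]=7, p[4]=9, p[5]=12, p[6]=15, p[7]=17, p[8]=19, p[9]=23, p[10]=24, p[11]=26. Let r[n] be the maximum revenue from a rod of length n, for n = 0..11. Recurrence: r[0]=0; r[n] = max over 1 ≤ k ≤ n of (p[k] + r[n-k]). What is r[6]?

   n    0    1    2    3    4    5    6    7    8    9   10   11
r[n]    0    5   10   15   20   25   30   35   40   45   50   55

30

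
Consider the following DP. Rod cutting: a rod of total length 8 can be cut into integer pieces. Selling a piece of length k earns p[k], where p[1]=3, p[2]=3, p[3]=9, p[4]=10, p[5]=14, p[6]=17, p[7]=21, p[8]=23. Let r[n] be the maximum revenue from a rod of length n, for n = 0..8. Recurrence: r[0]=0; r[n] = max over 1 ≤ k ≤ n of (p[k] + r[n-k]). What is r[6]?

   n    0    1    2    3    4    5    6    7    8
r[n]    0    3    6    9   12   15   18   21   24

18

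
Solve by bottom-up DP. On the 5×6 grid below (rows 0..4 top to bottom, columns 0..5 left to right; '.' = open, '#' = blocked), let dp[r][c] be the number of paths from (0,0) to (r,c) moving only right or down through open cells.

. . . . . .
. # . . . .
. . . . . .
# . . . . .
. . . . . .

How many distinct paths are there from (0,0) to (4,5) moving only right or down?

r\c   0   1   2   3   4   5
  0   1   1   1   1   1   1
  1   1   0   1   2   3   4
  2   1   1   2   4   7  11
  3   0   1   3   7  14  25
  4   0   1   4  11  25  50

50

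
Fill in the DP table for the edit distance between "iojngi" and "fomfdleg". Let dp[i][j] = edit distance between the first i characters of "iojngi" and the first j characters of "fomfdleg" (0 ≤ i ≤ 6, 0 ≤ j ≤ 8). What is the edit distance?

   ''  f  o  m  f  d  l  e  g
''  0  1  2  3  4  5  6  7  8
 i  1  1  2  3  4  5  6  7  8
 o  2  2  1  2  3  4  5  6  7
 j  3  3  2  2  3  4  5  6  7
 n  4  4  3  3  3  4  5  6  7
 g  5  5  4  4  4  4  5  6  6
 i  6  6  5  5  5  5  5  6  7

7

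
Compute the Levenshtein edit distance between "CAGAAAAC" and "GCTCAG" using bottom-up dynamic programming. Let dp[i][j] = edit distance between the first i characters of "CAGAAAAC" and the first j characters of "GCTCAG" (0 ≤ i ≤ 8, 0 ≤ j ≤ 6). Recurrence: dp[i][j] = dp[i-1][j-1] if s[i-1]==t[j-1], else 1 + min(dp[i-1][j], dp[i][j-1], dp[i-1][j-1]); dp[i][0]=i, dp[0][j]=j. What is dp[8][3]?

   ''  G  C  T  C  A  G
''  0  1  2  3  4  5  6
 C  1  1  1  2  3  4  5
 A  2  2  2  2  3  3  4
 G  3  2  3  3  3  4  3
 A  4  3  3  4  4  3  4
 A  5  4  4  4  5  4  4
 A  6  5  5  5  5  5  5
 A  7  6  6  6  6  5  6
 C  8  7  6  7  6  6  6

7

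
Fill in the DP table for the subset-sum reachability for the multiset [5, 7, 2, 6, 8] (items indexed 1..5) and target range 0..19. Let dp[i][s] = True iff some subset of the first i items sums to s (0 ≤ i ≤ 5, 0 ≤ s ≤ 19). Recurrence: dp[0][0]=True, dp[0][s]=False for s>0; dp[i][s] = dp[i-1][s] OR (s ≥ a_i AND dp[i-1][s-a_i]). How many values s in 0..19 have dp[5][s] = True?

17

i\s   0   1   2   3   4   5   6   7   8   9  10  11  12  13  14  15  16  17  18  19
  0   T   F   F   F   F   F   F   F   F   F   F   F   F   F   F   F   F   F   F   F
  1   T   F   F   F   F   T   F   F   F   F   F   F   F   F   F   F   F   F   F   F
  2   T   F   F   F   F   T   F   T   F   F   F   F   T   F   F   F   F   F   F   F
  3   T   F   T   F   F   T   F   T   F   T   F   F   T   F   T   F   F   F   F   F
  4   T   F   T   F   F   T   T   T   T   T   F   T   T   T   T   T   F   F   T   F
  5   T   F   T   F   F   T   T   T   T   T   T   T   T   T   T   T   T   T   T   T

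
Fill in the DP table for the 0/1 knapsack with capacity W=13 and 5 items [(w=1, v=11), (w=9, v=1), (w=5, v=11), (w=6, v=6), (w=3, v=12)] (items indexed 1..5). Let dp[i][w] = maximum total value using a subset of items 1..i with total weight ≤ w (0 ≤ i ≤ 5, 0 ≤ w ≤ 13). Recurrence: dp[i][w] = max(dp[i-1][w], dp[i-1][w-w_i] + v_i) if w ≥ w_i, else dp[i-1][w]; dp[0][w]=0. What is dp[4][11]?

i\w   0   1   2   3   4   5   6   7   8   9  10  11  12  13
  0   0   0   0   0   0   0   0   0   0   0   0   0   0   0
  1   0  11  11  11  11  11  11  11  11  11  11  11  11  11
  2   0  11  11  11  11  11  11  11  11  11  12  12  12  12
  3   0  11  11  11  11  11  22  22  22  22  22  22  22  22
  4   0  11  11  11  11  11  22  22  22  22  22  22  28  28
  5   0  11  11  12  23  23  23  23  23  34  34  34  34  34

22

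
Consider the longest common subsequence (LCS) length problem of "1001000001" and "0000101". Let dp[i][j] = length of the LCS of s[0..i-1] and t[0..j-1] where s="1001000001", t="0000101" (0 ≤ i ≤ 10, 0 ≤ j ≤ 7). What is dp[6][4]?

4

   ''  0  0  0  0  1  0  1
''  0  0  0  0  0  0  0  0
 1  0  0  0  0  0  1  1  1
 0  0  1  1  1  1  1  2  2
 0  0  1  2  2  2  2  2  2
 1  0  1  2  2  2  3  3  3
 0  0  1  2  3  3  3  4  4
 0  0  1  2  3  4  4  4  4
 0  0  1  2  3  4  4  5  5
 0  0  1  2  3  4  4  5  5
 0  0  1  2  3  4  4  5  5
 1  0  1  2  3  4  5  5  6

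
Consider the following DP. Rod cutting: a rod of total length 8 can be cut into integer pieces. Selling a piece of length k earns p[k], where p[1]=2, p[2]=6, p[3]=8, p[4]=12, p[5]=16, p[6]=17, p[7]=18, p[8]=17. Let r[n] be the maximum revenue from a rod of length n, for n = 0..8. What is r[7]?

22

   n    0    1    2    3    4    5    6    7    8
r[n]    0    2    6    8   12   16   18   22   24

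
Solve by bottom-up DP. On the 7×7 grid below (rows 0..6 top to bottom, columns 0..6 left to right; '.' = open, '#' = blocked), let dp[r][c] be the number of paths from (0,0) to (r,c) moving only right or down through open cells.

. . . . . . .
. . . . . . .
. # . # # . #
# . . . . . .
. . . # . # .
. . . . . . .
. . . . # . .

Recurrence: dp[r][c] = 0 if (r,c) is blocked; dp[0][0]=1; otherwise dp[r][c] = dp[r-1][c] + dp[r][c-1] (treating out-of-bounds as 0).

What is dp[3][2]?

3

r\c   0   1   2   3   4   5   6
  0   1   1   1   1   1   1   1
  1   1   2   3   4   5   6   7
  2   1   0   3   0   0   6   0
  3   0   0   3   3   3   9   9
  4   0   0   3   0   3   0   9
  5   0   0   3   3   6   6  15
  6   0   0   3   6   0   6  21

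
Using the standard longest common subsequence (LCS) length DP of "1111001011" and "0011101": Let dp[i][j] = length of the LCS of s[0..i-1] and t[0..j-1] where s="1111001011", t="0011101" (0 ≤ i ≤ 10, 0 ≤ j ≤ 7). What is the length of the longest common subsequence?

   ''  0  0  1  1  1  0  1
''  0  0  0  0  0  0  0  0
 1  0  0  0  1  1  1  1  1
 1  0  0  0  1  2  2  2  2
 1  0  0  0  1  2  3  3  3
 1  0  0  0  1  2  3  3  4
 0  0  1  1  1  2  3  4  4
 0  0  1  2  2  2  3  4  4
 1  0  1  2  3  3  3  4  5
 0  0  1  2  3  3  3  4  5
 1  0  1  2  3  4  4  4  5
 1  0  1  2  3  4  5  5  5

5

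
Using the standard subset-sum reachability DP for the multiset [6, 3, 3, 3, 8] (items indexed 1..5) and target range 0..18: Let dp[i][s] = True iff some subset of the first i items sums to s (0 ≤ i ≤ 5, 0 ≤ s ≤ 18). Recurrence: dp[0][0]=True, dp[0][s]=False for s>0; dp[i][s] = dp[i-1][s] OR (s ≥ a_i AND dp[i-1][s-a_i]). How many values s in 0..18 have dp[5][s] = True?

i\s   0   1   2   3   4   5   6   7   8   9  10  11  12  13  14  15  16  17  18
  0   T   F   F   F   F   F   F   F   F   F   F   F   F   F   F   F   F   F   F
  1   T   F   F   F   F   F   T   F   F   F   F   F   F   F   F   F   F   F   F
  2   T   F   F   T   F   F   T   F   F   T   F   F   F   F   F   F   F   F   F
  3   T   F   F   T   F   F   T   F   F   T   F   F   T   F   F   F   F   F   F
  4   T   F   F   T   F   F   T   F   F   T   F   F   T   F   F   T   F   F   F
  5   T   F   F   T   F   F   T   F   T   T   F   T   T   F   T   T   F   T   F

10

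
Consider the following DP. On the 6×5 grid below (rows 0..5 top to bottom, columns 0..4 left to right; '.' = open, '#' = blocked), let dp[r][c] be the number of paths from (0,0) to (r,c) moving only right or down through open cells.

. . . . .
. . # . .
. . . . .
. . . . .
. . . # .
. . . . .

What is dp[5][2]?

18

r\c   0   1   2   3   4
  0   1   1   1   1   1
  1   1   2   0   1   2
  2   1   3   3   4   6
  3   1   4   7  11  17
  4   1   5  12   0  17
  5   1   6  18  18  35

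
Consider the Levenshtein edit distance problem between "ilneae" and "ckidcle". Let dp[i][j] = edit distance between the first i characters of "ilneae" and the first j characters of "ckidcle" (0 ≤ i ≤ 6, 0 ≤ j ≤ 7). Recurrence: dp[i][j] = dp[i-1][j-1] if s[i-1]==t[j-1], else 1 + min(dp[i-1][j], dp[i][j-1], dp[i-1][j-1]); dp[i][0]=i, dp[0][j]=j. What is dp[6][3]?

   ''  c  k  i  d  c  l  e
''  0  1  2  3  4  5  6  7
 i  1  1  2  2  3  4  5  6
 l  2  2  2  3  3  4  4  5
 n  3  3  3  3  4  4  5  5
 e  4  4  4  4  4  5  5  5
 a  5  5  5  5  5  5  6  6
 e  6  6  6  6  6  6  6  6

6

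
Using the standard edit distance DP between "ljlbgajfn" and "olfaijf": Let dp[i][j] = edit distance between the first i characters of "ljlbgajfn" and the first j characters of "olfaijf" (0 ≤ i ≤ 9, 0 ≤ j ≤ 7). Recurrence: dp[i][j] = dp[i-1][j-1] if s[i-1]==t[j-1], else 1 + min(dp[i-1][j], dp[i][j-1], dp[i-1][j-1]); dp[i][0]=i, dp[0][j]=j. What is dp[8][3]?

   ''  o  l  f  a  i  j  f
''  0  1  2  3  4  5  6  7
 l  1  1  1  2  3  4  5  6
 j  2  2  2  2  3  4  4  5
 l  3  3  2  3  3  4  5  5
 b  4  4  3  3  4  4  5  6
 g  5  5  4  4  4  5  5  6
 a  6  6  5  5  4  5  6  6
 j  7  7  6  6  5  5  5  6
 f  8  8  7  6  6  6  6  5
 n  9  9  8  7  7  7  7  6

6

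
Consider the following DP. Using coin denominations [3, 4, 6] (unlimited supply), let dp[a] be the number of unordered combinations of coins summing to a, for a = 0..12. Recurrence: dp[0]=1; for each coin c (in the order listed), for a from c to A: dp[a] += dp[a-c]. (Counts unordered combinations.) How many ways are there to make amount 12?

4

after  coin     0     1     2     3     4     5     6     7     8     9    10    11    12
          3     1     0     0     1     0     0     1     0     0     1     0     0     1
          4     1     0     0     1     1     0     1     1     1     1     1     1     2
          6     1     0     0     1     1     0     2     1     1     2     2     1     4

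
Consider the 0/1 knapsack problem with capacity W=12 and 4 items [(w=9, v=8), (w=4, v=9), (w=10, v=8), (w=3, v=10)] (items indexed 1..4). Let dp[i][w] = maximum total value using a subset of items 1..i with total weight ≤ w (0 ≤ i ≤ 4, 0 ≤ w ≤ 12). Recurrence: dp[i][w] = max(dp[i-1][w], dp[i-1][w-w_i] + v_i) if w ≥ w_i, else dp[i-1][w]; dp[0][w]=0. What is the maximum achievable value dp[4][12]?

i\w   0   1   2   3   4   5   6   7   8   9  10  11  12
  0   0   0   0   0   0   0   0   0   0   0   0   0   0
  1   0   0   0   0   0   0   0   0   0   8   8   8   8
  2   0   0   0   0   9   9   9   9   9   9   9   9   9
  3   0   0   0   0   9   9   9   9   9   9   9   9   9
  4   0   0   0  10  10  10  10  19  19  19  19  19  19

19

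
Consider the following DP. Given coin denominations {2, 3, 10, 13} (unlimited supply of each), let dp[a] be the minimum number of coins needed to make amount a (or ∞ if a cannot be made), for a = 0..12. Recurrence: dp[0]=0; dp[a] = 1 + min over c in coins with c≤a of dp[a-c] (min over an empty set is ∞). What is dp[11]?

 a  0  1  2  3  4  5  6  7  8  9 10 11 12
dp  0  -  1  1  2  2  2  3  3  3  1  4  2
(- denotes ∞ / unreachable)

4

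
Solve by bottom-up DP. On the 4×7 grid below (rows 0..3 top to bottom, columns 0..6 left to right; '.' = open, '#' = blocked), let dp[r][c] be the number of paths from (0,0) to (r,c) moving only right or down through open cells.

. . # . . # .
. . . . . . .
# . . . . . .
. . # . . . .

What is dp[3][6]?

r\c   0   1   2   3   4   5   6
  0   1   1   0   0   0   0   0
  1   1   2   2   2   2   2   2
  2   0   2   4   6   8  10  12
  3   0   2   0   6  14  24  36

36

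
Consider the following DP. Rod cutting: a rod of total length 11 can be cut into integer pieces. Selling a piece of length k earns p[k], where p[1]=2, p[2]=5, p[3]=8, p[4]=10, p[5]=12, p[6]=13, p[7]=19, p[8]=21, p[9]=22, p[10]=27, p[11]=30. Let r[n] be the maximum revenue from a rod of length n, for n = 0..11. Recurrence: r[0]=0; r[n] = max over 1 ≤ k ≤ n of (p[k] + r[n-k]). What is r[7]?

19

   n    0    1    2    3    4    5    6    7    8    9   10   11
r[n]    0    2    5    8   10   13   16   19   21   24   27   30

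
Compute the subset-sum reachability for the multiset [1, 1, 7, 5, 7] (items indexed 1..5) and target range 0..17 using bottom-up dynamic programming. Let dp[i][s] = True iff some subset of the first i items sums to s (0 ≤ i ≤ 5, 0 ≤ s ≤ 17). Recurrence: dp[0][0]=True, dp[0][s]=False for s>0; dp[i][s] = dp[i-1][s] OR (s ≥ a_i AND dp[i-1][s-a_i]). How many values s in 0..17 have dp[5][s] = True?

13

i\s   0   1   2   3   4   5   6   7   8   9  10  11  12  13  14  15  16  17
  0   T   F   F   F   F   F   F   F   F   F   F   F   F   F   F   F   F   F
  1   T   T   F   F   F   F   F   F   F   F   F   F   F   F   F   F   F   F
  2   T   T   T   F   F   F   F   F   F   F   F   F   F   F   F   F   F   F
  3   T   T   T   F   F   F   F   T   T   T   F   F   F   F   F   F   F   F
  4   T   T   T   F   F   T   T   T   T   T   F   F   T   T   T   F   F   F
  5   T   T   T   F   F   T   T   T   T   T   F   F   T   T   T   T   T   F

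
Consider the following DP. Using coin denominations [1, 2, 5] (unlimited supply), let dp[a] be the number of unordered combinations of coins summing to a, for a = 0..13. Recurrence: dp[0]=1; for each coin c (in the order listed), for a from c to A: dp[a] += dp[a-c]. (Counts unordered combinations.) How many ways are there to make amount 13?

14

after  coin     0     1     2     3     4     5     6     7     8     9    10    11    12    13
          1     1     1     1     1     1     1     1     1     1     1     1     1     1     1
          2     1     1     2     2     3     3     4     4     5     5     6     6     7     7
          5     1     1     2     2     3     4     5     6     7     8    10    11    13    14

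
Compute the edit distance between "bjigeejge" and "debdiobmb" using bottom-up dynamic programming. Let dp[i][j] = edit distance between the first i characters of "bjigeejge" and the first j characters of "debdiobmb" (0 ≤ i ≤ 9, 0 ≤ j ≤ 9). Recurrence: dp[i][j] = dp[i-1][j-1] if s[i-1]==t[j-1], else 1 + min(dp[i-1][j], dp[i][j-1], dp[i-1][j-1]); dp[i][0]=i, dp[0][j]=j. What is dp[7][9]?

   ''  d  e  b  d  i  o  b  m  b
''  0  1  2  3  4  5  6  7  8  9
 b  1  1  2  2  3  4  5  6  7  8
 j  2  2  2  3  3  4  5  6  7  8
 i  3  3  3  3  4  3  4  5  6  7
 g  4  4  4  4  4  4  4  5  6  7
 e  5  5  4  5  5  5  5  5  6  7
 e  6  6  5  5  6  6  6  6  6  7
 j  7  7  6  6  6  7  7  7  7  7
 g  8  8  7  7  7  7  8  8  8  8
 e  9  9  8  8  8  8  8  9  9  9

7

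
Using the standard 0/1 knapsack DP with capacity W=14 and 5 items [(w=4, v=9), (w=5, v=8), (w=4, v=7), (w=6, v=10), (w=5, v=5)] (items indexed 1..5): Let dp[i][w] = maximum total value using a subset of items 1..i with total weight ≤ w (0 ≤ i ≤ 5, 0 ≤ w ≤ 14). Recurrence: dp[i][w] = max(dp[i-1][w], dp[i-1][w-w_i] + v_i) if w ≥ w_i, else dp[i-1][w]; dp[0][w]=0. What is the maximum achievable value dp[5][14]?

26

i\w   0   1   2   3   4   5   6   7   8   9  10  11  12  13  14
  0   0   0   0   0   0   0   0   0   0   0   0   0   0   0   0
  1   0   0   0   0   9   9   9   9   9   9   9   9   9   9   9
  2   0   0   0   0   9   9   9   9   9  17  17  17  17  17  17
  3   0   0   0   0   9   9   9   9  16  17  17  17  17  24  24
  4   0   0   0   0   9   9  10  10  16  17  19  19  19  24  26
  5   0   0   0   0   9   9  10  10  16  17  19  19  19  24  26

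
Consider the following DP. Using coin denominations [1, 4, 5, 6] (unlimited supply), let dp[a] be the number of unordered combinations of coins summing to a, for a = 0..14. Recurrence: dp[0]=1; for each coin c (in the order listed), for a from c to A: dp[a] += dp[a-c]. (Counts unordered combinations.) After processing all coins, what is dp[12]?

11

after  coin     0     1     2     3     4     5     6     7     8     9    10    11    12    13    14
          1     1     1     1     1     1     1     1     1     1     1     1     1     1     1     1
          4     1     1     1     1     2     2     2     2     3     3     3     3     4     4     4
          5     1     1     1     1     2     3     3     3     4     5     6     6     7     8     9
          6     1     1     1     1     2     3     4     4     5     6     8     9    11    12    14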